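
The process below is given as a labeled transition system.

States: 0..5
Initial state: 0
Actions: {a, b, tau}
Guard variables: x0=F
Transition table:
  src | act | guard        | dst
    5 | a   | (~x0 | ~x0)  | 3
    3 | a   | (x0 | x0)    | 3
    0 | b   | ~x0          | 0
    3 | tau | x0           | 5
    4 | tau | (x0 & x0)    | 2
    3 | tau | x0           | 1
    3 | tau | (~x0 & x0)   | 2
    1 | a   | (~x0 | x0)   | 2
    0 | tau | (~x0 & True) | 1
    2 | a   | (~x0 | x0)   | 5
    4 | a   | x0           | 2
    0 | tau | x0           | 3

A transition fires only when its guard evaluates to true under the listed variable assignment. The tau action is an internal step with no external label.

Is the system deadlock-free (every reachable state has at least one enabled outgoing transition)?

Reach set: {0,1,2,3,5}
  0: b→0  tau→1  [2 out]
  1: a→2  [1 out]
  2: a→5  [1 out]
  3: ∅  [no exit]
  5: a→3  [1 out]
Path to 3: tau·a·a·a

Answer: DEADLOCK at state 3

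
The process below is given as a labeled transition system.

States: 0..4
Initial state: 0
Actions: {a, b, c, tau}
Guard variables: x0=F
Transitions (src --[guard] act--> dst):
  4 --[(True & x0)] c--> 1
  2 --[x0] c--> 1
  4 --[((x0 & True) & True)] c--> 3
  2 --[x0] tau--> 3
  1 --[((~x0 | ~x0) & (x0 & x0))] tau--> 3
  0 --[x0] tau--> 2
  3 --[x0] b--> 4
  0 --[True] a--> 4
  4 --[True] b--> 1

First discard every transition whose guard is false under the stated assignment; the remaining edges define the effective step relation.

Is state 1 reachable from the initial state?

After dropping false guards: 2 live edges.
Layer 0: {0}
Layer 1: {4}  now seen {0,4}
Layer 2: {1}  now seen {0,1,4}
R = {0,1,4}
witness 1: a·b

Answer: REACHABLE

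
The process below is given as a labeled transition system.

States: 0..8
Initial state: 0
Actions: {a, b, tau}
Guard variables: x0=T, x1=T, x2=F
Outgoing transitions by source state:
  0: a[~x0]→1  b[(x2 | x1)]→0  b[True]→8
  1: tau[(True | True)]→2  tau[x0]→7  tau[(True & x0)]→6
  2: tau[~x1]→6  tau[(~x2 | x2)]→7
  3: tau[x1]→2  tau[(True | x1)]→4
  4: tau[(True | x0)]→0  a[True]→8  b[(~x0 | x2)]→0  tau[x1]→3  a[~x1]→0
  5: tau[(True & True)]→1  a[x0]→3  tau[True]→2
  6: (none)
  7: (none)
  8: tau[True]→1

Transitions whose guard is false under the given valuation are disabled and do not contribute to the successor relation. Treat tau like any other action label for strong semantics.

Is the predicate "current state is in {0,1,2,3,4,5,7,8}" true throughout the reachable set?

Inv-set: {0,1,2,3,4,5,7,8}
Reachable = {0,1,2,6,7,8}
  0: safe
  1: safe
  2: safe
  6: outside
  7: safe
  8: safe
reach 6 via b·tau·tau — violates

Answer: INVARIANT VIOLATED at state 6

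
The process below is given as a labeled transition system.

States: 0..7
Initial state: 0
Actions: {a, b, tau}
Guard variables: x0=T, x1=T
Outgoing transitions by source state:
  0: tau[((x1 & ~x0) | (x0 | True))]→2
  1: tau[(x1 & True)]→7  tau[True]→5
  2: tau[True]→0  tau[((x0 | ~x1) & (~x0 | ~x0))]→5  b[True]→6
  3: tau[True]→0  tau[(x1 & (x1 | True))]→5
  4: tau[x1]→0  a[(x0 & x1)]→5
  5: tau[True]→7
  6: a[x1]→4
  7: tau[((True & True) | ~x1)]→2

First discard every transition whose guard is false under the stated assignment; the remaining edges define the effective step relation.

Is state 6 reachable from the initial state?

Answer: REACHABLE

Trace:
After dropping false guards: 12 live edges.
L0 = {0}
L1 = {2}  total {0,2}
L2 = {6}  total {0,2,6}
L3 = {4}  total {0,2,4,6}
L4 = {5}  total {0,2,4,5,6}
L5 = {7}  total {0,2,4,5,6,7}
R = {0,2,4,5,6,7}
Path to 6: tau·b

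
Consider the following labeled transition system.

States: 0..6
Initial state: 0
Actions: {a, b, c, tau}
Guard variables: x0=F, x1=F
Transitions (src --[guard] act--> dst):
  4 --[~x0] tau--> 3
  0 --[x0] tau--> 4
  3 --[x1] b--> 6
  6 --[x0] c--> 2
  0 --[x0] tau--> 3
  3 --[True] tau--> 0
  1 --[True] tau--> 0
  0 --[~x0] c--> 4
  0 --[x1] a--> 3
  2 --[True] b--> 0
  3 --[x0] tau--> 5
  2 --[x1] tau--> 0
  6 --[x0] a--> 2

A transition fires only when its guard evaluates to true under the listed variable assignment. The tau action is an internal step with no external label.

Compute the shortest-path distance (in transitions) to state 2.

BFS to 2:
  Layer 0: {0}
  Layer 1: {4}
  Layer 2: {3}
2 never appears.

Answer: UNREACHABLE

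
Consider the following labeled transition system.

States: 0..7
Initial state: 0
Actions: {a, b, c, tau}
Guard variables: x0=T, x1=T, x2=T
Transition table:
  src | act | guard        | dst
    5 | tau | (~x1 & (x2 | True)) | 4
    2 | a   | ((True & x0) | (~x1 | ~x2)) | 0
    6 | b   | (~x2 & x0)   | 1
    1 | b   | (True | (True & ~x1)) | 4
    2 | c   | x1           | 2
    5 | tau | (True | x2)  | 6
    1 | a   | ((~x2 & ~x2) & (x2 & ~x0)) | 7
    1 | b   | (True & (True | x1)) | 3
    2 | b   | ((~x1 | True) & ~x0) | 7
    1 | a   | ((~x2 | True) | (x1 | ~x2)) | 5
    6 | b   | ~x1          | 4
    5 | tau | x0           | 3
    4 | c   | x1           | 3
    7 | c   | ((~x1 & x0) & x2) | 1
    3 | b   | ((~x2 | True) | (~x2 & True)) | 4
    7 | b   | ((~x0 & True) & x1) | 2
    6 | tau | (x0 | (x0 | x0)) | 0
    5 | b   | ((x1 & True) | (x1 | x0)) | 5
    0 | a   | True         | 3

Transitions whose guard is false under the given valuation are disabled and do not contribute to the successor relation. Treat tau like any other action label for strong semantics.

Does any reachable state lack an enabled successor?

Answer: DEADLOCK-FREE

Analysis:
Reach set: {0,3,4}
  0: a→3  [1 out]
  3: b→4  [1 out]
  4: c→3  [1 out]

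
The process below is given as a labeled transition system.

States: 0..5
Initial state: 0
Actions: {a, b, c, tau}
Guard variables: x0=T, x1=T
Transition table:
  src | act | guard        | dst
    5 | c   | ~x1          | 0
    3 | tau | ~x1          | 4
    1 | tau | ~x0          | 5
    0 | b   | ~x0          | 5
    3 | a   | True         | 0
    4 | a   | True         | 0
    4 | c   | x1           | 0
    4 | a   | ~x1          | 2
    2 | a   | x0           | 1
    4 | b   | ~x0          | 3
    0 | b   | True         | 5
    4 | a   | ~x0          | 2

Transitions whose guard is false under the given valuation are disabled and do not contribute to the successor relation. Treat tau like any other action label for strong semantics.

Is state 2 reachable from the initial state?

5 transition(s) survive guard evaluation.
depth 0: {0}
depth 1: {5}  cumulative {0,5}
R = {0,5}

Answer: UNREACHABLE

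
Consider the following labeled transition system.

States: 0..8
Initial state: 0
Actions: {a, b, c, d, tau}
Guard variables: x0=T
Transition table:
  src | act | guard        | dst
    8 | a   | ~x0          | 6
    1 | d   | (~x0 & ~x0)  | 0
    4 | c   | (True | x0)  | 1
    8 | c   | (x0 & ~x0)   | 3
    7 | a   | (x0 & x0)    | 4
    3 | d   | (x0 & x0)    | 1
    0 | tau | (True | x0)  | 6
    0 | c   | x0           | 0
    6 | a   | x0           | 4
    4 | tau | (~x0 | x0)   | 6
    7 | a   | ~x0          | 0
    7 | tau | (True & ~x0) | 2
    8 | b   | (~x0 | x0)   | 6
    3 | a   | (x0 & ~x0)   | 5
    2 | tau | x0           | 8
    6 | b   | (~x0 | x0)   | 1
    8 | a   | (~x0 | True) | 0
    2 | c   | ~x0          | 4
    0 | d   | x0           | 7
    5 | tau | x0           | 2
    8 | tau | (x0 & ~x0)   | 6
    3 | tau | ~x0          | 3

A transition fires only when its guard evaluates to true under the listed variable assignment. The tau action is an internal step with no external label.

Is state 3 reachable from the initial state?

Guard filter leaves 13 enabled edge(s).
depth 0: {0}
depth 1: {6,7}  now seen {0,6,7}
depth 2: {1,4}  now seen {0,1,4,6,7}
Reachable = {0,1,4,6,7}

Answer: UNREACHABLE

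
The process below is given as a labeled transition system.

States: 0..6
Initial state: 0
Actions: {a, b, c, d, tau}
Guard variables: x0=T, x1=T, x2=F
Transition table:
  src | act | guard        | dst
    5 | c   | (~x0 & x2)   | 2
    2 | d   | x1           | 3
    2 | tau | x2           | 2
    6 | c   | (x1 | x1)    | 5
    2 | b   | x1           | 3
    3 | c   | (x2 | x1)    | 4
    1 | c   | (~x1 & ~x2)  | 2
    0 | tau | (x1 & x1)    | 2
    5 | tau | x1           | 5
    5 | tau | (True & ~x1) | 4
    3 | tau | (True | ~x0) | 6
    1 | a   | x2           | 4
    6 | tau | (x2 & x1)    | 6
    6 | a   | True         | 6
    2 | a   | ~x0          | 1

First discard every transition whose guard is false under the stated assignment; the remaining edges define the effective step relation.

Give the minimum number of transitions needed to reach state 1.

Answer: UNREACHABLE

Trace:
Layered search for 1:
  L0 = {0}
  L1 = {2}
  L2 = {3}
  L3 = {4,6}
  L4 = {5}
1 never appears.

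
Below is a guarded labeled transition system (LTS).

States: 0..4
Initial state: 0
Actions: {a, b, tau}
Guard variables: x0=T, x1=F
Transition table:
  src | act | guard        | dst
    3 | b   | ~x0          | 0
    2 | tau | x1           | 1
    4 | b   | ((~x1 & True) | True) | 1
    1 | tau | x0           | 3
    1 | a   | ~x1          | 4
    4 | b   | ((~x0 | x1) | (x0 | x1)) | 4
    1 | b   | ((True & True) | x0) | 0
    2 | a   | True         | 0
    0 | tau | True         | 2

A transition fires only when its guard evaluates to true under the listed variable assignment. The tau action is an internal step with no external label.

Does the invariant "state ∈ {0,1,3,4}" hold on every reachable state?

Answer: INVARIANT VIOLATED at state 2

Trace:
Allowed set {0,1,3,4}
R = {0,2}
  0: ok
  2: VIOLATES
reach 2 via tau — violates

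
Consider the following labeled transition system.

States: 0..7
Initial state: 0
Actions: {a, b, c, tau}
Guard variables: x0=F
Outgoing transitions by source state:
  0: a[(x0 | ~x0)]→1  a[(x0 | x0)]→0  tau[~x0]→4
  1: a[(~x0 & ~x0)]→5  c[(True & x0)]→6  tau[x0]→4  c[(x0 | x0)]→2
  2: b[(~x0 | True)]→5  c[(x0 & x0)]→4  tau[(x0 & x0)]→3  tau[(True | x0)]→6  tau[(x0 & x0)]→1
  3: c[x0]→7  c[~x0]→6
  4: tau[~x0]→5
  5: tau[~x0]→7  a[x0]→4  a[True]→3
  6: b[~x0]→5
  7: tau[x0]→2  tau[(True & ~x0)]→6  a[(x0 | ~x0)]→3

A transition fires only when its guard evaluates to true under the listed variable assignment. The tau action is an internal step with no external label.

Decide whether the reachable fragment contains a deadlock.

Reachable = {0,1,3,4,5,6,7}
  0: a→1  tau→4  [2 exit(s)]
  1: a→5  [1 exit(s)]
  3: c→6  [1 exit(s)]
  4: tau→5  [1 exit(s)]
  5: a→3  tau→7  [2 exit(s)]
  6: b→5  [1 exit(s)]
  7: a→3  tau→6  [2 exit(s)]

Answer: DEADLOCK-FREE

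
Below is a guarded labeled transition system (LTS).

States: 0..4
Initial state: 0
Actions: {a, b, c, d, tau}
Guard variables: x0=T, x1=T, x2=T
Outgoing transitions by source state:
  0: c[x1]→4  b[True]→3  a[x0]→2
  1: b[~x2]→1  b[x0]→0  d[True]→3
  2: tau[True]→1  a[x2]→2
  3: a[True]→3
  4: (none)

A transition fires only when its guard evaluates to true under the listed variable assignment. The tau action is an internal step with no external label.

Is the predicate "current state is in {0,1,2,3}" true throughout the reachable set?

Answer: INVARIANT VIOLATED at state 4

Analysis:
Inv-set: {0,1,2,3}
R = {0,1,2,3,4}
  0: safe
  1: safe
  2: safe
  3: safe
  4: outside
counterexample path to 4: c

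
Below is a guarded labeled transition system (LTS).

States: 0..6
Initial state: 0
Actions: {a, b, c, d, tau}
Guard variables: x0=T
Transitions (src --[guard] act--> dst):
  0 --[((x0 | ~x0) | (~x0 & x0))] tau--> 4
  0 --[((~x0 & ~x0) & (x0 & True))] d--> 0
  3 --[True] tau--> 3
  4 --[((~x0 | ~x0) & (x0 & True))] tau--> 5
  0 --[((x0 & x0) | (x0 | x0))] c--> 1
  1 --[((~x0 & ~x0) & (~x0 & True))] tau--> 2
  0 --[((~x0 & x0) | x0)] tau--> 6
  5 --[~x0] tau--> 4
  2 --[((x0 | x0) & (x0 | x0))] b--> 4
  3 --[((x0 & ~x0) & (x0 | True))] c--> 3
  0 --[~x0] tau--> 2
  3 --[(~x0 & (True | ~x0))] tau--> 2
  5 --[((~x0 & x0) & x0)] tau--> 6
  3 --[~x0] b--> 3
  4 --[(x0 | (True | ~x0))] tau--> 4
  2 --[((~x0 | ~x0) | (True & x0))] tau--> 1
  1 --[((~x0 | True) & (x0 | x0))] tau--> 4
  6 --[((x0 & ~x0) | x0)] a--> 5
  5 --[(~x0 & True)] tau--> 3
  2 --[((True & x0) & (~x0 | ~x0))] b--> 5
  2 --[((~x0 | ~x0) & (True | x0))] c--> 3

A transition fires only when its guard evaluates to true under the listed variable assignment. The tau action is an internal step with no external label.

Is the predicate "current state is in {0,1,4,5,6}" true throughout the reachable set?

Answer: INVARIANT HOLDS

Working:
Safe = {0,1,4,5,6}
Reach set: {0,1,4,5,6}
  0: ✓
  1: ✓
  4: ✓
  5: ✓
  6: ✓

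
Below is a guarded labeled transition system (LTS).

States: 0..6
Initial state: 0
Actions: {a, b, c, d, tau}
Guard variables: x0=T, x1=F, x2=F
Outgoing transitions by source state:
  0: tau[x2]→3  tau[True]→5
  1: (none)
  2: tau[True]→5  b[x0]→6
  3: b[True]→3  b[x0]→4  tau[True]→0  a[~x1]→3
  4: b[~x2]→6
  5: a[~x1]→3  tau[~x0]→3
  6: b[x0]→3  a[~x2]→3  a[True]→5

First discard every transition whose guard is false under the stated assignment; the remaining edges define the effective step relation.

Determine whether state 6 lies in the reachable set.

12 transition(s) survive guard evaluation.
depth 0: {0}
depth 1: {5}  cumulative {0,5}
depth 2: {3}  cumulative {0,3,5}
depth 3: {4}  cumulative {0,3,4,5}
depth 4: {6}  cumulative {0,3,4,5,6}
R = {0,3,4,5,6}
trace reaching 6: tau·a·b·b

Answer: REACHABLE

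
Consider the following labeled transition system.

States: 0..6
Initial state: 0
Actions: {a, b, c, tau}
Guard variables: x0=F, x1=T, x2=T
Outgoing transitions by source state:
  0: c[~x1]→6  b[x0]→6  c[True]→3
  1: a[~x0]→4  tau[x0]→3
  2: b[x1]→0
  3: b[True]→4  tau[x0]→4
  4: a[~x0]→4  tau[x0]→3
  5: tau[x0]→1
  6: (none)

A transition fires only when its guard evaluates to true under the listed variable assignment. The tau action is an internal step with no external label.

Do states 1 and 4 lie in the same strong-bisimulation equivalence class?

Answer: BISIMILAR

Working:
Bisimulation quotient by refinement:
  round 0: {{0,1,2,3,4,5,6}}
  round 1: {{0},{1,4},{2,3},{5,6}}
  round 2: {{0},{1,4},{2},{3},{5,6}}
5 equivalence class(es) (converged in 3)
class of 1: {1,4}; class of 4: {1,4}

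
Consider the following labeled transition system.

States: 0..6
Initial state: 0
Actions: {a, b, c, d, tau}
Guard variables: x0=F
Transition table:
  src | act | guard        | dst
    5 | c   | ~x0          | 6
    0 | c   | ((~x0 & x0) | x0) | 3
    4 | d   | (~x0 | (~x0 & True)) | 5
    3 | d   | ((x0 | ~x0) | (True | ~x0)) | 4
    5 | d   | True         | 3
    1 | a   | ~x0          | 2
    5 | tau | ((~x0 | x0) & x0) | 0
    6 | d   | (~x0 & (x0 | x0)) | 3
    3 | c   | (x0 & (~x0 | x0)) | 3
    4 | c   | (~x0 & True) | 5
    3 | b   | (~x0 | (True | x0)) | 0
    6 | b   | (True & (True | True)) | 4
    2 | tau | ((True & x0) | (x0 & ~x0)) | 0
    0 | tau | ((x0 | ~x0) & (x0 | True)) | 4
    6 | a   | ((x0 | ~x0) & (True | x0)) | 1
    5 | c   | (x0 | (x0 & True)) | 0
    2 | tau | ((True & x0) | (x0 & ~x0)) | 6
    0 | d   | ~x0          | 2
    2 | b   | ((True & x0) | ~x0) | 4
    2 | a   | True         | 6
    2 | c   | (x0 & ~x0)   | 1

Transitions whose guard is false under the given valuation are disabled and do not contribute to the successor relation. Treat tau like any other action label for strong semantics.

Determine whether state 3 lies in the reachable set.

13 transition(s) survive guard evaluation.
L0 = {0}
L1 = {2,4}  total {0,2,4}
L2 = {5,6}  total {0,2,4,5,6}
L3 = {1,3}  total {0,1,2,3,4,5,6}
Reach set: {0,1,2,3,4,5,6}
trace reaching 3: tau·d·d

Answer: REACHABLE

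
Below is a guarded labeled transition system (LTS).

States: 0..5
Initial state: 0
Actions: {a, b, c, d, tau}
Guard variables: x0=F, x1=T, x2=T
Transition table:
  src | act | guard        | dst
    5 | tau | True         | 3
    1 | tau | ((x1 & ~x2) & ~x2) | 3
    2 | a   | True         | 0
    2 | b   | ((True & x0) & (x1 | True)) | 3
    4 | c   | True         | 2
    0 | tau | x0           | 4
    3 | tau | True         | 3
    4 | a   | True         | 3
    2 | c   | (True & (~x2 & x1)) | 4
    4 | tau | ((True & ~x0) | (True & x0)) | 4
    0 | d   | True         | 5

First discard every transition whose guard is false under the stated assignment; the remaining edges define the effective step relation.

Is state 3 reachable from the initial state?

After dropping false guards: 7 live edges.
L0 = {0}
L1 = {5}  total {0,5}
L2 = {3}  total {0,3,5}
R = {0,3,5}
trace reaching 3: d·tau

Answer: REACHABLE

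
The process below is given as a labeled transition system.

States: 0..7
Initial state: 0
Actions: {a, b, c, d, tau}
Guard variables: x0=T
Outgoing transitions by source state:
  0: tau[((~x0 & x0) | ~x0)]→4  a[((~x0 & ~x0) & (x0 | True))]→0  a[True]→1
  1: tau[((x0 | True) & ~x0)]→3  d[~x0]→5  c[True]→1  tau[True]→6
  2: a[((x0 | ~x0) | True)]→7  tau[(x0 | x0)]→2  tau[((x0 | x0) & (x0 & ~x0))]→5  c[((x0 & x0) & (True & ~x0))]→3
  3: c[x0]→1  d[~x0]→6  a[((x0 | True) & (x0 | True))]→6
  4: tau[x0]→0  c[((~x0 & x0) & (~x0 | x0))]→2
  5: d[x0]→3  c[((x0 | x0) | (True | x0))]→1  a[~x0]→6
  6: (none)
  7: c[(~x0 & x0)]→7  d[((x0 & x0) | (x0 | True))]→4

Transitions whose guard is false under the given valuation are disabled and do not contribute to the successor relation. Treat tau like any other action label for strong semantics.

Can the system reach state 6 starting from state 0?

Answer: REACHABLE

Trace:
After dropping false guards: 11 live edges.
L0 = {0}
L1 = {1}  now seen {0,1}
L2 = {6}  now seen {0,1,6}
Reachable = {0,1,6}
Path to 6: a·tau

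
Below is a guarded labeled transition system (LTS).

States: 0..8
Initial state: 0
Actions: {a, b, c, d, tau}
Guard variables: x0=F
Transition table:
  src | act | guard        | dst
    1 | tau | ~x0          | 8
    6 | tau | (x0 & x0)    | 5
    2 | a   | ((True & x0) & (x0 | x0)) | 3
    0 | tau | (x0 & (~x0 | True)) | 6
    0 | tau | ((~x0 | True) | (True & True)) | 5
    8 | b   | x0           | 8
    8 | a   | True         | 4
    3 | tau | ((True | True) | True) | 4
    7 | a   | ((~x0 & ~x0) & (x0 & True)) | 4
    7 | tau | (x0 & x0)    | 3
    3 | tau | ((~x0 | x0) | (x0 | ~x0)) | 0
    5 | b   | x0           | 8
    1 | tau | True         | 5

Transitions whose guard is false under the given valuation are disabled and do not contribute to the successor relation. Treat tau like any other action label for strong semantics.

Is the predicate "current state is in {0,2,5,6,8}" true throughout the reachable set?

Answer: INVARIANT HOLDS

Working:
Inv-set: {0,2,5,6,8}
R = {0,5}
  0: ✓
  5: ✓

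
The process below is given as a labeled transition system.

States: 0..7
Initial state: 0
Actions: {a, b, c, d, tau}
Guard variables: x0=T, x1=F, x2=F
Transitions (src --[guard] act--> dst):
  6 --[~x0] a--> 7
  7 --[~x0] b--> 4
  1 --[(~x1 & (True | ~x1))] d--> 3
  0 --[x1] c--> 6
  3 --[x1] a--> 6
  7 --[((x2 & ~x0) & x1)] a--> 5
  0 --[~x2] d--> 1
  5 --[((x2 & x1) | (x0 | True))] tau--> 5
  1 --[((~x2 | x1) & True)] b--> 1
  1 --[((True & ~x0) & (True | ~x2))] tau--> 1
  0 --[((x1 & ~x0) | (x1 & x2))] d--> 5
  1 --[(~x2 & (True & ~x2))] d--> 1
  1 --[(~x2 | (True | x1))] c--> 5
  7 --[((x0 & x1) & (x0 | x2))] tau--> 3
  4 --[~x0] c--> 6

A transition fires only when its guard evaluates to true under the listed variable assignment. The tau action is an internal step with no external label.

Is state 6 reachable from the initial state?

Answer: UNREACHABLE

Trace:
6 transition(s) survive guard evaluation.
Layer 0: {0}
Layer 1: {1}  total {0,1}
Layer 2: {3,5}  total {0,1,3,5}
R = {0,1,3,5}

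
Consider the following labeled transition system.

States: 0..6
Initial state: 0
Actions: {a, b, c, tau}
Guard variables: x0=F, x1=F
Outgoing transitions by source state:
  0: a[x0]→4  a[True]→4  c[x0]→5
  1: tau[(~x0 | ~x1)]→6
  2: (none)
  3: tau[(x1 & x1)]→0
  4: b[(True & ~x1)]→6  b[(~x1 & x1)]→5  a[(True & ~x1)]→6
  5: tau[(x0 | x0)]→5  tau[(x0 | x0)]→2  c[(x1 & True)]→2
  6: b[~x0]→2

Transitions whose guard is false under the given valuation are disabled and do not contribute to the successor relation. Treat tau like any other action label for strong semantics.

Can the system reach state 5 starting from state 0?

5 transition(s) survive guard evaluation.
L0 = {0}
L1 = {4}  now seen {0,4}
L2 = {6}  now seen {0,4,6}
L3 = {2}  now seen {0,2,4,6}
Reachable = {0,2,4,6}

Answer: UNREACHABLE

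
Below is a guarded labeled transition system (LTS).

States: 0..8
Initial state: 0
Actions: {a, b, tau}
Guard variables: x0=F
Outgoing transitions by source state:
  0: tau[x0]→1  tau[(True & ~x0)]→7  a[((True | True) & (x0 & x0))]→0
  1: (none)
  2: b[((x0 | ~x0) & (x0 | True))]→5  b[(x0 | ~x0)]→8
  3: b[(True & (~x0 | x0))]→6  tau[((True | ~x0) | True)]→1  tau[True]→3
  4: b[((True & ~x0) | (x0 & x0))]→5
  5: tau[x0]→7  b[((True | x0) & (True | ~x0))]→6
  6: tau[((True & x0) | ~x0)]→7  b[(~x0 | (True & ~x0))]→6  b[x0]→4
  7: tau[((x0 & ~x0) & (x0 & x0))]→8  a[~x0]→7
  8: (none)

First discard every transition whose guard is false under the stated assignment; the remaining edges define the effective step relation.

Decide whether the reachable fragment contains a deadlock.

R = {0,7}
  0: tau→7  [deg 1]
  7: a→7  [deg 1]

Answer: DEADLOCK-FREE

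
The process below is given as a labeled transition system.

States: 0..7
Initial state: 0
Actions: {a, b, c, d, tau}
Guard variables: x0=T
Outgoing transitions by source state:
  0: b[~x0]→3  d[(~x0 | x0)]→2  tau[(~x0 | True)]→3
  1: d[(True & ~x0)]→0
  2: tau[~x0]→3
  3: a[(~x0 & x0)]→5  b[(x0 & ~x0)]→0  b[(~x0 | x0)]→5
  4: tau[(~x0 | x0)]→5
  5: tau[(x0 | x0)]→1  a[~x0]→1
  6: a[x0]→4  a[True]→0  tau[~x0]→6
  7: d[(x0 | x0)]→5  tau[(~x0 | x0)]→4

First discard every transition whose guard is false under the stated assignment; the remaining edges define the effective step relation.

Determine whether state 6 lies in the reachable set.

Guard filter leaves 9 enabled edge(s).
L0 = {0}
L1 = {2,3}  now seen {0,2,3}
L2 = {5}  now seen {0,2,3,5}
L3 = {1}  now seen {0,1,2,3,5}
Reach set: {0,1,2,3,5}

Answer: UNREACHABLE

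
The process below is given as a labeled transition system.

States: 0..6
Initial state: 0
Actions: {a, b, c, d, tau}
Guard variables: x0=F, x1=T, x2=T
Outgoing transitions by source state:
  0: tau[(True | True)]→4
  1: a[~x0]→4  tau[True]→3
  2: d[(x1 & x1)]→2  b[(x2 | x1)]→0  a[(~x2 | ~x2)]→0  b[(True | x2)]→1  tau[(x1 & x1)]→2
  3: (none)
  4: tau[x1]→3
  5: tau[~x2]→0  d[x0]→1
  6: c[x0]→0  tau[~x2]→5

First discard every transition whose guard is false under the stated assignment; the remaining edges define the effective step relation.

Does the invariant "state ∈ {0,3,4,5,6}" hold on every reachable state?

Safe = {0,3,4,5,6}
R = {0,3,4}
  0: ok
  3: ok
  4: ok

Answer: INVARIANT HOLDS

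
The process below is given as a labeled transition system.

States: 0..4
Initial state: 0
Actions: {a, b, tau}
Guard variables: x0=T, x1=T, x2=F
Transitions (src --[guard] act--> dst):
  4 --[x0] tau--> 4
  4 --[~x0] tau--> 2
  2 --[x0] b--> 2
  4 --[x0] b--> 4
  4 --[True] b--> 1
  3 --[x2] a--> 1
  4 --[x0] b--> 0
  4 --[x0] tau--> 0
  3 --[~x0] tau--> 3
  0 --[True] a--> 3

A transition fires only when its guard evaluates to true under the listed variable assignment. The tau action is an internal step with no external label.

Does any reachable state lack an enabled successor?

Reach set: {0,3}
  0: a→3  [deg 1]
  3: ∅  [no exit]
witness 3: a

Answer: DEADLOCK at state 3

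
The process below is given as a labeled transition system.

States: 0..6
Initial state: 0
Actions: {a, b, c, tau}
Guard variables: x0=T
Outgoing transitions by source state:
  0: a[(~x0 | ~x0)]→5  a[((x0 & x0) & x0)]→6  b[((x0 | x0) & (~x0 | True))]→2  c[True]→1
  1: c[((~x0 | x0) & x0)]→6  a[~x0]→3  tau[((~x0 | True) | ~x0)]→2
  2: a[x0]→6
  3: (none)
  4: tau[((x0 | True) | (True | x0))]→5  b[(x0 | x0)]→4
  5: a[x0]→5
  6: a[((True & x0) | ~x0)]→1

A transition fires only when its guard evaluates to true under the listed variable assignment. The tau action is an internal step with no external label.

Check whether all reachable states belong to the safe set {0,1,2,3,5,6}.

Answer: INVARIANT HOLDS

Working:
Inv-set: {0,1,2,3,5,6}
Reachable = {0,1,2,6}
  0: ok
  1: ok
  2: ok
  6: ok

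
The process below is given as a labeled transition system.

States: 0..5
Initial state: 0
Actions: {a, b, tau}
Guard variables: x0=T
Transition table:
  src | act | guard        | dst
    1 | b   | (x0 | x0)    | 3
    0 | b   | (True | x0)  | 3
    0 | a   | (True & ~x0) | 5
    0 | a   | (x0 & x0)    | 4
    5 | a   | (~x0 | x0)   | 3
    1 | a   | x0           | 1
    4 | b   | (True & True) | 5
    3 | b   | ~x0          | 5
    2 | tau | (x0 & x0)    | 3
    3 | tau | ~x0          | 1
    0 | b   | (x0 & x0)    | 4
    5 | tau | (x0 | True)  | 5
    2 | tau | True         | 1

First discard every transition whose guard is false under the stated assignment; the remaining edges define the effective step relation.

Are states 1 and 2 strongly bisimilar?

Bisimulation quotient by refinement:
  π0 = {{0,1,2,3,4,5}}
  π1 = {{0,1},{2},{3},{4},{5}}
  π2 = {{0},{1},{2},{3},{4},{5}}
6 equivalence class(es) (converged in 3)
[1]={1}  [2]={2}

Answer: NOT BISIMILAR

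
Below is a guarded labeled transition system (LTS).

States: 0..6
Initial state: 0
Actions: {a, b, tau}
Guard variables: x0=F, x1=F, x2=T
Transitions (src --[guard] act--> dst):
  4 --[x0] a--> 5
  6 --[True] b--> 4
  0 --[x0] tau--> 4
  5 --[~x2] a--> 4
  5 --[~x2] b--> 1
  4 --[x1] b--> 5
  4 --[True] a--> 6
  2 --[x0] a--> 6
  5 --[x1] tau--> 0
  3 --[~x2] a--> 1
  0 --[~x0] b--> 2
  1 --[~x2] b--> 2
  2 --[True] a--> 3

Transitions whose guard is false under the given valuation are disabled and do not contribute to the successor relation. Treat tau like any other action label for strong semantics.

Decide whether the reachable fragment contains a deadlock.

Reachable = {0,2,3}
  0: b→2  [1 out]
  2: a→3  [1 out]
  3: ∅  [STUCK]
witness 3: b·a

Answer: DEADLOCK at state 3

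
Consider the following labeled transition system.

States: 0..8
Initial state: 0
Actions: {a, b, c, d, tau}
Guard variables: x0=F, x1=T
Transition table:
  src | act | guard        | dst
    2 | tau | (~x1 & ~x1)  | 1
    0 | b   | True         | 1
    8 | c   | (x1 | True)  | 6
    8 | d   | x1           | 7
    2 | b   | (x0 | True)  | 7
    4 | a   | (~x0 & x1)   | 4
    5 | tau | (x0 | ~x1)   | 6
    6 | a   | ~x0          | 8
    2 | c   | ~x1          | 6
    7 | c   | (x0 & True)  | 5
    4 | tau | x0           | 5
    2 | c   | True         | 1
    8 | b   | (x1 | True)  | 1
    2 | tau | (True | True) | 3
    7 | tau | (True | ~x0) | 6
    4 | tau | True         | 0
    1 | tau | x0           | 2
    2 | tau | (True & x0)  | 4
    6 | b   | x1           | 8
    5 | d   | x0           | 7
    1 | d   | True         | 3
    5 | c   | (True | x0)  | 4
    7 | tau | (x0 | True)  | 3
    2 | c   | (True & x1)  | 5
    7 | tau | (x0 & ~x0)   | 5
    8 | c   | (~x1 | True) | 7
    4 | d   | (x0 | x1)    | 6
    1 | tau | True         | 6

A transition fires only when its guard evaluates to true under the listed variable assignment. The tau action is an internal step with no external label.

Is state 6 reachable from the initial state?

After dropping false guards: 19 live edges.
L0 = {0}
L1 = {1}  now seen {0,1}
L2 = {3,6}  now seen {0,1,3,6}
L3 = {8}  now seen {0,1,3,6,8}
L4 = {7}  now seen {0,1,3,6,7,8}
R = {0,1,3,6,7,8}
witness 6: b·tau

Answer: REACHABLE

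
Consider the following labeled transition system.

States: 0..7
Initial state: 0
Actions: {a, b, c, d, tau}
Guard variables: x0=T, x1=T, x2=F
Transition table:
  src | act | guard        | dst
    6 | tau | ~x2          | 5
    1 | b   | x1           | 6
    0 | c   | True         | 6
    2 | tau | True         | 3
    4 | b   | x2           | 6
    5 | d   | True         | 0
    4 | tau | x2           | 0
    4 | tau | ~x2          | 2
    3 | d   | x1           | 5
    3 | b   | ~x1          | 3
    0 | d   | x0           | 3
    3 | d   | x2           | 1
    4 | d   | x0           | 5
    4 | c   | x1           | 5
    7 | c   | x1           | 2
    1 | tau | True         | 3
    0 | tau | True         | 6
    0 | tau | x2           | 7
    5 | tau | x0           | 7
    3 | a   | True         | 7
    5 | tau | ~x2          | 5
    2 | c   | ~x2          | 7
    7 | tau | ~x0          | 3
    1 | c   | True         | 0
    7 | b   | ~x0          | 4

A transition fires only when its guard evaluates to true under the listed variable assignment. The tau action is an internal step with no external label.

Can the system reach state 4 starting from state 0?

Answer: UNREACHABLE

Analysis:
After dropping false guards: 18 live edges.
Layer 0: {0}
Layer 1: {3,6}  total {0,3,6}
Layer 2: {5,7}  total {0,3,5,6,7}
Layer 3: {2}  total {0,2,3,5,6,7}
R = {0,2,3,5,6,7}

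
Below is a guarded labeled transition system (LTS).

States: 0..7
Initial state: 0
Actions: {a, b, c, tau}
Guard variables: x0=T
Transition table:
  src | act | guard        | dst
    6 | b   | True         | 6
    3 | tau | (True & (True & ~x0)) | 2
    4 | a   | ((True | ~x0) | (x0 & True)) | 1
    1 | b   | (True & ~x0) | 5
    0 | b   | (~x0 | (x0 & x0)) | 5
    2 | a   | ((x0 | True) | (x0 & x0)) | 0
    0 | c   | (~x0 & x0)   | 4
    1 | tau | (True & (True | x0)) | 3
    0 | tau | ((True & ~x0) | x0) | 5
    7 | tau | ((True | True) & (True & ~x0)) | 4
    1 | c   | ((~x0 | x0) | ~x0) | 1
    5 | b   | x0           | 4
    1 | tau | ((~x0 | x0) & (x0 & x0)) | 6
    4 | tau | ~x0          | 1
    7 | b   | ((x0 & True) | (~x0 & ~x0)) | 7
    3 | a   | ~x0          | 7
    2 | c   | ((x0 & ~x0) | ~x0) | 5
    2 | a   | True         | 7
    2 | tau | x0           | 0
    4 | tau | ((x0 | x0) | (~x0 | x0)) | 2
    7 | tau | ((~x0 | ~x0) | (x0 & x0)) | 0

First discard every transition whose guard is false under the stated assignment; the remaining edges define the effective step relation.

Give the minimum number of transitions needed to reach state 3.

Answer: 4

Trace:
Breadth-first toward 3:
  L0 = {0}
  L1 = {5}
  L2 = {4}
  L3 = {1,2}
  L4 = {3,6,7}
first hit 3 at d=4 via b·b·a·tau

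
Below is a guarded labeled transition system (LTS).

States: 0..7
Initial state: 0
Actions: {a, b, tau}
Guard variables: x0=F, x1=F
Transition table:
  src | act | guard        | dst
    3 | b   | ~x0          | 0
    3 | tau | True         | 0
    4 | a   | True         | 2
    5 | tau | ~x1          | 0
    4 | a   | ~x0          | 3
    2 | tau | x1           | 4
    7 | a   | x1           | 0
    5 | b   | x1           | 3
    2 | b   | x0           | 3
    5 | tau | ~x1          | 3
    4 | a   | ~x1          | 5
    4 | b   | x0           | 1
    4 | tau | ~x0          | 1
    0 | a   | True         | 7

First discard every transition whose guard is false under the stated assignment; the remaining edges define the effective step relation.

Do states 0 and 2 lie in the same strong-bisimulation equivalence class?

Refine partition for ~:
  π0 = {{0,1,2,3,4,5,6,7}}
  π1 = {{0},{1,2,6,7},{3},{4},{5}}
stable after 2 split(s): 5 block(s)
[0]={0}  [2]={1,2,6,7}

Answer: NOT BISIMILAR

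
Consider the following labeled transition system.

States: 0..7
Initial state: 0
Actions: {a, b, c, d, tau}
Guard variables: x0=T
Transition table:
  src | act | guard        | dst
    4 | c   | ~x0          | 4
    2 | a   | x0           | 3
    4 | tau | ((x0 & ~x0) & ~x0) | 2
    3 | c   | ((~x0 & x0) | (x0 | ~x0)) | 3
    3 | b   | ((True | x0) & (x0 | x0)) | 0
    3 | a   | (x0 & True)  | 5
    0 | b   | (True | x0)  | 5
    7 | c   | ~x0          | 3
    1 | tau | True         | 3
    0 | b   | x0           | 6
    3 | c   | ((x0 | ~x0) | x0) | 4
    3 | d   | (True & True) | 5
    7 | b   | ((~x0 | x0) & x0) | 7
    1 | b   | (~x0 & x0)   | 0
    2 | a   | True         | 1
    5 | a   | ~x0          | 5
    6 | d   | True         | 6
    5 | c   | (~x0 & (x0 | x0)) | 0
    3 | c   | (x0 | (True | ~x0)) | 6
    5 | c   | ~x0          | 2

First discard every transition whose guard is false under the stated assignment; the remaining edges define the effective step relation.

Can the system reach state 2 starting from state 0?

Answer: UNREACHABLE

Analysis:
Guard filter leaves 13 enabled edge(s).
Layer 0: {0}
Layer 1: {5,6}  cumulative {0,5,6}
R = {0,5,6}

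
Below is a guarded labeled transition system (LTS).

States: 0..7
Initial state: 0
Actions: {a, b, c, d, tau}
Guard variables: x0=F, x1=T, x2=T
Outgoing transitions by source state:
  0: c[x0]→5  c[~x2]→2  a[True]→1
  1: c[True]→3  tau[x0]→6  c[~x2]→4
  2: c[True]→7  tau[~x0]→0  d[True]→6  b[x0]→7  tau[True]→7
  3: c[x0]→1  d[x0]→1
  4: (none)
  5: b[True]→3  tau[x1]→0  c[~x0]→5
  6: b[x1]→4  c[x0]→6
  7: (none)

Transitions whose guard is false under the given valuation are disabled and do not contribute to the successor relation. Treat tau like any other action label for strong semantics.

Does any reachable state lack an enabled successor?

R = {0,1,3}
  0: a→1  [deg 1]
  1: c→3  [deg 1]
  3: ∅  [no exit]
Path to 3: a·c

Answer: DEADLOCK at state 3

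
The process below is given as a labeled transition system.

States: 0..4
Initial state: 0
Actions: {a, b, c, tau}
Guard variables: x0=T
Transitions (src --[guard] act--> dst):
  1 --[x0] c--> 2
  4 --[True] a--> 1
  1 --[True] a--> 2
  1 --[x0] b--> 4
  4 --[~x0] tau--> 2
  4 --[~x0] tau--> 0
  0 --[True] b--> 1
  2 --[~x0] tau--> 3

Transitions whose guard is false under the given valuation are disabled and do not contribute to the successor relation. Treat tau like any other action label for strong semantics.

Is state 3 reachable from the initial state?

Guard filter leaves 5 enabled edge(s).
L0 = {0}
L1 = {1}  cumulative {0,1}
L2 = {2,4}  cumulative {0,1,2,4}
Reachable = {0,1,2,4}

Answer: UNREACHABLE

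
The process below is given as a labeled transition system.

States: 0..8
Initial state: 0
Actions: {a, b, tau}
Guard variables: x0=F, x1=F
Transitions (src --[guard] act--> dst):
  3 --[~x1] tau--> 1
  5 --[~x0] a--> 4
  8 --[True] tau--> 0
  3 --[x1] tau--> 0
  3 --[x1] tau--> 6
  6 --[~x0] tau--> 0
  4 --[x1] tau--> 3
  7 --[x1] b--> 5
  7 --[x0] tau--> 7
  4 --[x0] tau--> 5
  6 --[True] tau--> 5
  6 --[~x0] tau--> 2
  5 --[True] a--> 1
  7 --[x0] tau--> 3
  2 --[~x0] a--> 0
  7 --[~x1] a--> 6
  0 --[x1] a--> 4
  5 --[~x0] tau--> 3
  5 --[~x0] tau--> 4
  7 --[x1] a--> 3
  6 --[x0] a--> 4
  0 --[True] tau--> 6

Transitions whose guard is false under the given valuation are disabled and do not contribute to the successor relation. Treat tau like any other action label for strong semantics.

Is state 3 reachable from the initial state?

Guard filter leaves 12 enabled edge(s).
Layer 0: {0}
Layer 1: {6}  cumulative {0,6}
Layer 2: {2,5}  cumulative {0,2,5,6}
Layer 3: {1,3,4}  cumulative {0,1,2,3,4,5,6}
Reach set: {0,1,2,3,4,5,6}
Path to 3: tau·tau·tau

Answer: REACHABLE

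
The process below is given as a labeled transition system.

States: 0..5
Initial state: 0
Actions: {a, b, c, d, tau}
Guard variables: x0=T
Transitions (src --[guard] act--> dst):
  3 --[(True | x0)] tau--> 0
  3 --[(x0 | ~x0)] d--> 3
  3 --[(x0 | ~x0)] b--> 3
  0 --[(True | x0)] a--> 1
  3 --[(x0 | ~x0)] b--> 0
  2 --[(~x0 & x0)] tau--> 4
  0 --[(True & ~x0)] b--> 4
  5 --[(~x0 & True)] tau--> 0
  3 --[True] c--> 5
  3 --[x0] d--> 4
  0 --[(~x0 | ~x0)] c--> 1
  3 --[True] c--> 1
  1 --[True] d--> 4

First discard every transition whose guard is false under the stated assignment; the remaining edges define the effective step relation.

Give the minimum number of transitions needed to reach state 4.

Answer: 2

Trace:
Layered search for 4:
  Layer 0: {0}
  Layer 1: {1}
  Layer 2: {4}
first hit 4 at d=2 via a·d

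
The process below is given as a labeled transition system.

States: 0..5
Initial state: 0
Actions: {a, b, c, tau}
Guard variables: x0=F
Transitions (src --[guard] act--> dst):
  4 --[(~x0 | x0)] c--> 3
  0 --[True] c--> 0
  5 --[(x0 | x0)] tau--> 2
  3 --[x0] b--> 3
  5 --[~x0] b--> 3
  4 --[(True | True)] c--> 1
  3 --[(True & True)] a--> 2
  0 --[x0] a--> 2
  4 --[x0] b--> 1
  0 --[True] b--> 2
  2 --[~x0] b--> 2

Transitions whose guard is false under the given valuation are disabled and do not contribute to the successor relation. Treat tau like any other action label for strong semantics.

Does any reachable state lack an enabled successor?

Answer: DEADLOCK-FREE

Trace:
Reach set: {0,2}
  0: b→2  c→0  [2 out]
  2: b→2  [1 out]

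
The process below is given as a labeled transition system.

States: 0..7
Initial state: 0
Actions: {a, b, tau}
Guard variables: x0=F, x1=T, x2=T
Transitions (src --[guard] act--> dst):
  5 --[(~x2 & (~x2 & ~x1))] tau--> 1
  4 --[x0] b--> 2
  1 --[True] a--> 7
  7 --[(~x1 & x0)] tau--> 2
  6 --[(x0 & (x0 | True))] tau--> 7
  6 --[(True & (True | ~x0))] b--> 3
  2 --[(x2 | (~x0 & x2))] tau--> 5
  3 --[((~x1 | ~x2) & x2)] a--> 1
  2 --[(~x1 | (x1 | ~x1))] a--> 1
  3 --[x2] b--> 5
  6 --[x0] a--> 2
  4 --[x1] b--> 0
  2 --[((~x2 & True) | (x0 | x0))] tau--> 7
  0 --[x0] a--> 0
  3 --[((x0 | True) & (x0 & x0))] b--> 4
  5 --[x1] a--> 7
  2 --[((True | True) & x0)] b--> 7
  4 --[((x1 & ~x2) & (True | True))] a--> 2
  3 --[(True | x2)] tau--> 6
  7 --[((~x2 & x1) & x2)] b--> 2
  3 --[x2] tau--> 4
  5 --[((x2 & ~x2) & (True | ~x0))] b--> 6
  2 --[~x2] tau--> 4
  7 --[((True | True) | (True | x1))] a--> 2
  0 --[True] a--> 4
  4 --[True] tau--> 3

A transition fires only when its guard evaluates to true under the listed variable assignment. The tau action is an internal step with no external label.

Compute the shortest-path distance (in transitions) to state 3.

BFS to 3:
  L0 = {0}
  L1 = {4}
  L2 = {3}
first hit 3 at d=2 via a·tau

Answer: 2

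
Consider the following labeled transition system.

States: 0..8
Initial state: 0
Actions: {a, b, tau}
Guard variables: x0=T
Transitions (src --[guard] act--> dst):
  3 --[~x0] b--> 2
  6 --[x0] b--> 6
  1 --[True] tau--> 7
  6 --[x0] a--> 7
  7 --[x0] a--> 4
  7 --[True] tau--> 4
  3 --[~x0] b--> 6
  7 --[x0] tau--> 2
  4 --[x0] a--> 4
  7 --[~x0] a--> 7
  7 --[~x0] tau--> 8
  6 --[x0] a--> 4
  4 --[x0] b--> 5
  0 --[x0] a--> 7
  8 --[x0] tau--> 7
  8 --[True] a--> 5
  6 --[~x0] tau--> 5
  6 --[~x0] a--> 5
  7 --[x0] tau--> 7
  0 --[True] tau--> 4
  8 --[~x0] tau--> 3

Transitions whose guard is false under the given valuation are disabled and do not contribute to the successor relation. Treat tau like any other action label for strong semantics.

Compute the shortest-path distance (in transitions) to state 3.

Answer: UNREACHABLE

Working:
Layered search for 3:
  L0 = {0}
  L1 = {4,7}
  L2 = {2,5}
3 never appears.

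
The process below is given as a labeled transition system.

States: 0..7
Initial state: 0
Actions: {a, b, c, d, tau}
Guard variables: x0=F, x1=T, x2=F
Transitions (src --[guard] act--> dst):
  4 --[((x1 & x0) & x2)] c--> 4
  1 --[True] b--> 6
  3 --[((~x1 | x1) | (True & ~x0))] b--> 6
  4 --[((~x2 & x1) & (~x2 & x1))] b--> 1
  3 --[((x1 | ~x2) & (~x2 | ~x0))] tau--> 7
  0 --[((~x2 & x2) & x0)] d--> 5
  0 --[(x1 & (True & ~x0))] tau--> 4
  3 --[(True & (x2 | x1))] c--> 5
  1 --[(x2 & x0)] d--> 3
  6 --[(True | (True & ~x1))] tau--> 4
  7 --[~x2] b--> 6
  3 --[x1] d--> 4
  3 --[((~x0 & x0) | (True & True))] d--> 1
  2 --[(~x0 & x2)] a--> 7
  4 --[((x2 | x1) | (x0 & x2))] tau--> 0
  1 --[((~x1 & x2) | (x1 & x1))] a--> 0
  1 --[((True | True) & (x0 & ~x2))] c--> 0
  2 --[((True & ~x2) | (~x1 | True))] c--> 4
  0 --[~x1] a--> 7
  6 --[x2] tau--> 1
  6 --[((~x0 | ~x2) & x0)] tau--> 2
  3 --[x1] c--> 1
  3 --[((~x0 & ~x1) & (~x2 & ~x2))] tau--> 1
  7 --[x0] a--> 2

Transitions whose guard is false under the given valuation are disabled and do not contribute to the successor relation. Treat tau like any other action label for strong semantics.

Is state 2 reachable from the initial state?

Answer: UNREACHABLE

Analysis:
After dropping false guards: 14 live edges.
depth 0: {0}
depth 1: {4}  now seen {0,4}
depth 2: {1}  now seen {0,1,4}
depth 3: {6}  now seen {0,1,4,6}
Reach set: {0,1,4,6}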